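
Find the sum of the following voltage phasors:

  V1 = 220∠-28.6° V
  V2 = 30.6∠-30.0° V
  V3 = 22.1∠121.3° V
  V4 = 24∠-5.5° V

Step 1 — Convert each phasor to rectangular form:
  V1 = 220·(cos(-28.6°) + j·sin(-28.6°)) = 193.2 - j105.3 V
  V2 = 30.6·(cos(-30.0°) + j·sin(-30.0°)) = 26.5 - j15.3 V
  V3 = 22.1·(cos(121.3°) + j·sin(121.3°)) = -11.48 + j18.88 V
  V4 = 24·(cos(-5.5°) + j·sin(-5.5°)) = 23.89 - j2.3 V
Step 2 — Sum components: V_total = 232.1 - j104 V.
Step 3 — Convert to polar: |V_total| = 254.3 V, ∠V_total = -24.1°.

V_total = 254.3∠-24.1° V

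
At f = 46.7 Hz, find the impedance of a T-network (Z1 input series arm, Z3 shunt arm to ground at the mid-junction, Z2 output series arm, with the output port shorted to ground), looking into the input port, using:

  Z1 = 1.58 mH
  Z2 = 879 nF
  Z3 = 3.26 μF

Step 1 — Angular frequency: ω = 2π·f = 2π·46.7 = 293.4 rad/s.
Step 2 — Component impedances:
  Z1: Z = jωL = j·293.4·0.00158 = 0 + j0.4636 Ω
  Z2: Z = 1/(jωC) = -j/(ω·C) = 0 - j3877 Ω
  Z3: Z = 1/(jωC) = -j/(ω·C) = 0 - j1045 Ω
Step 3 — With the output port shorted to ground, the output series arm Z2 runs from the junction to ground; the shunt arm Z3 also runs from the junction to ground. They appear in parallel: Z3 || Z2 = 0 - j823.4 Ω.
Step 4 — Series with input arm Z1: Z_in = Z1 + (Z3 || Z2) = 0 - j822.9 Ω = 822.9∠-90.0° Ω.

Z = 0 - j822.9 Ω = 822.9∠-90.0° Ω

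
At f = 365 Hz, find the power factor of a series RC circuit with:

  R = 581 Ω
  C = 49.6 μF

Step 1 — Angular frequency: ω = 2π·f = 2π·365 = 2293 rad/s.
Step 2 — Component impedances:
  R: Z = R = 581 Ω
  C: Z = 1/(jωC) = -j/(ω·C) = 0 - j8.791 Ω
Step 3 — Series combination: Z_total = R + C = 581 - j8.791 Ω = 581.1∠-0.9° Ω.
Step 4 — Power factor: PF = cos(φ) = Re(Z)/|Z| = 581/581.07 = 0.9999.
Step 5 — Type: Im(Z) = -8.791 ⇒ leading (phase φ = -0.9°).

PF = 0.9999 (leading, φ = -0.9°)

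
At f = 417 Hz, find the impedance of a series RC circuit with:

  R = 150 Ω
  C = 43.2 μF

Step 1 — Angular frequency: ω = 2π·f = 2π·417 = 2620 rad/s.
Step 2 — Component impedances:
  R: Z = R = 150 Ω
  C: Z = 1/(jωC) = -j/(ω·C) = 0 - j8.835 Ω
Step 3 — Series combination: Z_total = R + C = 150 - j8.835 Ω = 150.3∠-3.4° Ω.

Z = 150 - j8.835 Ω = 150.3∠-3.4° Ω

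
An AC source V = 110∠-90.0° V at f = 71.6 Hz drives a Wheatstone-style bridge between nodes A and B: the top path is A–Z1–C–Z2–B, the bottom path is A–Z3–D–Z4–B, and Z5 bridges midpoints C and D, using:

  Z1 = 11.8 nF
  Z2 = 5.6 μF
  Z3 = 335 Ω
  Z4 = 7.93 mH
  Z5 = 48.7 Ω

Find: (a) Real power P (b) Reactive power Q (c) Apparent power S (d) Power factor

Step 1 — Angular frequency: ω = 2π·f = 2π·71.6 = 449.9 rad/s.
Step 2 — Component impedances:
  Z1: Z = 1/(jωC) = -j/(ω·C) = 0 - j1.884e+05 Ω
  Z2: Z = 1/(jωC) = -j/(ω·C) = 0 - j396.9 Ω
  Z3: Z = R = 335 Ω
  Z4: Z = jωL = j·449.9·0.00793 = 0 + j3.568 Ω
  Z5: Z = R = 48.7 Ω
Step 3 — Bridge requires nodal analysis (the Z5 bridge couples midpoints C and D, so the two paths cannot be reduced to a simple series/parallel combination). Setting node B to ground and injecting 1 A at node A, the 3-node admittance system at A, C, D solves to V_A = Z_AB = 335 + j3.005 Ω = 335∠0.5° Ω.
Step 4 — Source phasor: V = 110∠-90.0° V = 0 - j110 V.
Step 5 — Current: I = V / Z = -0.002945 - j0.3283 A = 0.3283∠-90.5° A.
Step 6 — Complex power: S = V·I* = 36.12 + j0.324 VA.
Step 7 — Real power: P = Re(S) = 36.12 W.
Step 8 — Reactive power: Q = Im(S) = 0.324 VAR.
Step 9 — Apparent power: |S| = 36.12 VA.
Step 10 — Power factor: PF = P/|S| = 1 (lagging).

(a) P = 36.12 W  (b) Q = 0.324 VAR  (c) S = 36.12 VA  (d) PF = 1 (lagging)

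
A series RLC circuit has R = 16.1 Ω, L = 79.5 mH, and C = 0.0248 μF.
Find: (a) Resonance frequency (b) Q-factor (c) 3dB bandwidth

Step 1 — Resonance: ω₀ = 1/√(LC) = 1/√(0.0795·2.48e-08) = 2.252e+04 rad/s.
Step 2 — f₀ = ω₀/(2π) = 3584 Hz.
Step 3 — Series Q: Q = ω₀L/R = 2.252e+04·0.0795/16.1 = 111.2.
Step 4 — Bandwidth: Δω = ω₀/Q = 202.5 rad/s; BW = Δω/(2π) = 32.23 Hz.

(a) f₀ = 3584 Hz  (b) Q = 111.2  (c) BW = 32.23 Hz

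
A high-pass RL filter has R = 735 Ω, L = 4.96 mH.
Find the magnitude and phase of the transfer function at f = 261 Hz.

Step 1 — Angular frequency: ω = 2π·261 = 1640 rad/s.
Step 2 — Transfer function: H(jω) = jωL/(R + jωL).
Step 3 — Numerator jωL = j·8.134; denominator R + jωL = 735 + j8.134.
Step 4 — H = 0.0001225 + j0.01107.
Step 5 — Magnitude: |H| = 0.01107 (-39.1 dB); phase: φ = 89.4°.

|H| = 0.01107 (-39.1 dB), φ = 89.4°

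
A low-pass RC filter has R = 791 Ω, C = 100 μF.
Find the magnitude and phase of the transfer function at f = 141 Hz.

Step 1 — Angular frequency: ω = 2π·141 = 885.9 rad/s.
Step 2 — Transfer function: H(jω) = 1/(1 + jωRC).
Step 3 — Denominator: 1 + jωRC = 1 + j·885.9·791·0.0001 = 1 + j70.08.
Step 4 — H = 0.0002036 - j0.01427.
Step 5 — Magnitude: |H| = 0.01427 (-36.9 dB); phase: φ = -89.2°.

|H| = 0.01427 (-36.9 dB), φ = -89.2°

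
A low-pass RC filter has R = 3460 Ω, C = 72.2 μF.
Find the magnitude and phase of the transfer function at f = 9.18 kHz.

Step 1 — Angular frequency: ω = 2π·9180 = 5.768e+04 rad/s.
Step 2 — Transfer function: H(jω) = 1/(1 + jωRC).
Step 3 — Denominator: 1 + jωRC = 1 + j·5.768e+04·3460·7.22e-05 = 1 + j1.441e+04.
Step 4 — H = 4.816e-09 - j6.94e-05.
Step 5 — Magnitude: |H| = 6.94e-05 (-83.2 dB); phase: φ = -90.0°.

|H| = 6.94e-05 (-83.2 dB), φ = -90.0°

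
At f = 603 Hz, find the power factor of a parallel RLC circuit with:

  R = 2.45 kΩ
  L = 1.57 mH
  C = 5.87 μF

Step 1 — Angular frequency: ω = 2π·f = 2π·603 = 3789 rad/s.
Step 2 — Component impedances:
  R: Z = R = 2450 Ω
  L: Z = jωL = j·3789·0.00157 = 0 + j5.948 Ω
  C: Z = 1/(jωC) = -j/(ω·C) = 0 - j44.96 Ω
Step 3 — Parallel combination: 1/Z_total = 1/R + 1/L + 1/C; Z_total = 0.01918 + j6.855 Ω = 6.855∠89.8° Ω.
Step 4 — Power factor: PF = cos(φ) = Re(Z)/|Z| = 0.01918/6.855 = 0.002798.
Step 5 — Type: Im(Z) = 6.855 ⇒ lagging (phase φ = 89.8°).

PF = 0.002798 (lagging, φ = 89.8°)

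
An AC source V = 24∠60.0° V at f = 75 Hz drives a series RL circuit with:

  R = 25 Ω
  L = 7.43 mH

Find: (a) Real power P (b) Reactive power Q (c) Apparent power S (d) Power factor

Step 1 — Angular frequency: ω = 2π·f = 2π·75 = 471.2 rad/s.
Step 2 — Component impedances:
  R: Z = R = 25 Ω
  L: Z = jωL = j·471.2·0.00743 = 0 + j3.501 Ω
Step 3 — Series combination: Z_total = R + L = 25 + j3.501 Ω = 25.24∠8.0° Ω.
Step 4 — Source phasor: V = 24∠60.0° V = 12 + j20.78 V.
Step 5 — Current: I = V / Z = 0.585 + j0.7495 A = 0.9507∠52.0° A.
Step 6 — Complex power: S = V·I* = 22.6 + j3.165 VA.
Step 7 — Real power: P = Re(S) = 22.6 W.
Step 8 — Reactive power: Q = Im(S) = 3.165 VAR.
Step 9 — Apparent power: |S| = 22.82 VA.
Step 10 — Power factor: PF = P/|S| = 0.9903 (lagging).

(a) P = 22.6 W  (b) Q = 3.165 VAR  (c) S = 22.82 VA  (d) PF = 0.9903 (lagging)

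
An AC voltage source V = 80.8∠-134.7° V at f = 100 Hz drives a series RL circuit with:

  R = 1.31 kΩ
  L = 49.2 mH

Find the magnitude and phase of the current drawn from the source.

Step 1 — Angular frequency: ω = 2π·f = 2π·100 = 628.3 rad/s.
Step 2 — Component impedances:
  R: Z = R = 1310 Ω
  L: Z = jωL = j·628.3·0.0492 = 0 + j30.91 Ω
Step 3 — Series combination: Z_total = R + L = 1310 + j30.91 Ω = 1310∠1.4° Ω.
Step 4 — Source phasor: V = 80.8∠-134.7° V = -56.83 - j57.43 V.
Step 5 — Ohm's law: I = V / Z_total = (-56.83 - j57.43) / (1310 + j30.91) = -0.04439 - j0.04279 A.
Step 6 — Convert to polar: |I| = 0.06166 A, ∠I = -136.1°.

I = 0.06166∠-136.1° A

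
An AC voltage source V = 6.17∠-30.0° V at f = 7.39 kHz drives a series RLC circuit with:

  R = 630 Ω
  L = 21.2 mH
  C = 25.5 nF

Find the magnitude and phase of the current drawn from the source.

Step 1 — Angular frequency: ω = 2π·f = 2π·7390 = 4.643e+04 rad/s.
Step 2 — Component impedances:
  R: Z = R = 630 Ω
  L: Z = jωL = j·4.643e+04·0.0212 = 0 + j984.4 Ω
  C: Z = 1/(jωC) = -j/(ω·C) = 0 - j844.6 Ω
Step 3 — Series combination: Z_total = R + L + C = 630 + j139.8 Ω = 645.3∠12.5° Ω.
Step 4 — Source phasor: V = 6.17∠-30.0° V = 5.343 - j3.085 V.
Step 5 — Ohm's law: I = V / Z_total = (5.343 - j3.085) / (630 + j139.8) = 0.007048 - j0.006461 A.
Step 6 — Convert to polar: |I| = 0.009561 A, ∠I = -42.5°.

I = 0.009561∠-42.5° A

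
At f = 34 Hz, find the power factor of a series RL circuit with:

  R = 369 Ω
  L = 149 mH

Step 1 — Angular frequency: ω = 2π·f = 2π·34 = 213.6 rad/s.
Step 2 — Component impedances:
  R: Z = R = 369 Ω
  L: Z = jωL = j·213.6·0.149 = 0 + j31.83 Ω
Step 3 — Series combination: Z_total = R + L = 369 + j31.83 Ω = 370.4∠4.9° Ω.
Step 4 — Power factor: PF = cos(φ) = Re(Z)/|Z| = 369/370.37 = 0.9963.
Step 5 — Type: Im(Z) = 31.83 ⇒ lagging (phase φ = 4.9°).

PF = 0.9963 (lagging, φ = 4.9°)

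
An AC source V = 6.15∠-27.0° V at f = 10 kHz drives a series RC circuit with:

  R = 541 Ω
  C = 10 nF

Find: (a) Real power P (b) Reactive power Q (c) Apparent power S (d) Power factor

Step 1 — Angular frequency: ω = 2π·f = 2π·1e+04 = 6.283e+04 rad/s.
Step 2 — Component impedances:
  R: Z = R = 541 Ω
  C: Z = 1/(jωC) = -j/(ω·C) = 0 - j1592 Ω
Step 3 — Series combination: Z_total = R + C = 541 - j1592 Ω = 1681∠-71.2° Ω.
Step 4 — Source phasor: V = 6.15∠-27.0° V = 5.48 - j2.792 V.
Step 5 — Current: I = V / Z = 0.002622 + j0.002552 A = 0.003659∠44.2° A.
Step 6 — Complex power: S = V·I* = 0.007241 - j0.0213 VA.
Step 7 — Real power: P = Re(S) = 0.007241 W.
Step 8 — Reactive power: Q = Im(S) = -0.0213 VAR.
Step 9 — Apparent power: |S| = 0.0225 VA.
Step 10 — Power factor: PF = P/|S| = 0.3218 (leading).

(a) P = 0.007241 W  (b) Q = -0.0213 VAR  (c) S = 0.0225 VA  (d) PF = 0.3218 (leading)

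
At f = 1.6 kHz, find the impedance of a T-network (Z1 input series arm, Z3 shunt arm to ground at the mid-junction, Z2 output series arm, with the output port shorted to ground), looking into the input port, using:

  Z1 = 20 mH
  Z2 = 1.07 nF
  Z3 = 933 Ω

Step 1 — Angular frequency: ω = 2π·f = 2π·1600 = 1.005e+04 rad/s.
Step 2 — Component impedances:
  Z1: Z = jωL = j·1.005e+04·0.02 = 0 + j201.1 Ω
  Z2: Z = 1/(jωC) = -j/(ω·C) = 0 - j9.296e+04 Ω
  Z3: Z = R = 933 Ω
Step 3 — With the output port shorted to ground, the output series arm Z2 runs from the junction to ground; the shunt arm Z3 also runs from the junction to ground. They appear in parallel: Z3 || Z2 = 932.9 - j9.363 Ω.
Step 4 — Series with input arm Z1: Z_in = Z1 + (Z3 || Z2) = 932.9 + j191.7 Ω = 952.4∠11.6° Ω.

Z = 932.9 + j191.7 Ω = 952.4∠11.6° Ω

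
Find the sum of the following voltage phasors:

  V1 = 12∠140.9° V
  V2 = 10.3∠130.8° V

Step 1 — Convert each phasor to rectangular form:
  V1 = 12·(cos(140.9°) + j·sin(140.9°)) = -9.313 + j7.568 V
  V2 = 10.3·(cos(130.8°) + j·sin(130.8°)) = -6.73 + j7.797 V
Step 2 — Sum components: V_total = -16.04 + j15.37 V.
Step 3 — Convert to polar: |V_total| = 22.21 V, ∠V_total = 136.2°.

V_total = 22.21∠136.2° V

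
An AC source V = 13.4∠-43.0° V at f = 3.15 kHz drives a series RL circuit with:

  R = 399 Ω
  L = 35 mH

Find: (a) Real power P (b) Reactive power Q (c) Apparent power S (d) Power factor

Step 1 — Angular frequency: ω = 2π·f = 2π·3150 = 1.979e+04 rad/s.
Step 2 — Component impedances:
  R: Z = R = 399 Ω
  L: Z = jωL = j·1.979e+04·0.035 = 0 + j692.7 Ω
Step 3 — Series combination: Z_total = R + L = 399 + j692.7 Ω = 799.4∠60.1° Ω.
Step 4 — Source phasor: V = 13.4∠-43.0° V = 9.8 - j9.139 V.
Step 5 — Current: I = V / Z = -0.003787 - j0.01633 A = 0.01676∠-103.1° A.
Step 6 — Complex power: S = V·I* = 0.1121 + j0.1946 VA.
Step 7 — Real power: P = Re(S) = 0.1121 W.
Step 8 — Reactive power: Q = Im(S) = 0.1946 VAR.
Step 9 — Apparent power: |S| = 0.2246 VA.
Step 10 — Power factor: PF = P/|S| = 0.4991 (lagging).

(a) P = 0.1121 W  (b) Q = 0.1946 VAR  (c) S = 0.2246 VA  (d) PF = 0.4991 (lagging)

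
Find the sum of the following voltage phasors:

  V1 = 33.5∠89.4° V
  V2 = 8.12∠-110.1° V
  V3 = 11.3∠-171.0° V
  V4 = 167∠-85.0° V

Step 1 — Convert each phasor to rectangular form:
  V1 = 33.5·(cos(89.4°) + j·sin(89.4°)) = 0.3508 + j33.5 V
  V2 = 8.12·(cos(-110.1°) + j·sin(-110.1°)) = -2.791 - j7.625 V
  V3 = 11.3·(cos(-171.0°) + j·sin(-171.0°)) = -11.16 - j1.768 V
  V4 = 167·(cos(-85.0°) + j·sin(-85.0°)) = 14.56 - j166.4 V
Step 2 — Sum components: V_total = 0.9544 - j142.3 V.
Step 3 — Convert to polar: |V_total| = 142.3 V, ∠V_total = -89.6°.

V_total = 142.3∠-89.6° V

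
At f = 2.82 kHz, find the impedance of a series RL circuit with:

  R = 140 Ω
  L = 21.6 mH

Step 1 — Angular frequency: ω = 2π·f = 2π·2820 = 1.772e+04 rad/s.
Step 2 — Component impedances:
  R: Z = R = 140 Ω
  L: Z = jωL = j·1.772e+04·0.0216 = 0 + j382.7 Ω
Step 3 — Series combination: Z_total = R + L = 140 + j382.7 Ω = 407.5∠69.9° Ω.

Z = 140 + j382.7 Ω = 407.5∠69.9° Ω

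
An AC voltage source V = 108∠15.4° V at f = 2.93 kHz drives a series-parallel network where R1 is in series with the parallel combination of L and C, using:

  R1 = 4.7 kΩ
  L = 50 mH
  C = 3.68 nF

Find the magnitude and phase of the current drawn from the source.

Step 1 — Angular frequency: ω = 2π·f = 2π·2930 = 1.841e+04 rad/s.
Step 2 — Component impedances:
  R1: Z = R = 4700 Ω
  L: Z = jωL = j·1.841e+04·0.05 = 0 + j920.5 Ω
  C: Z = 1/(jωC) = -j/(ω·C) = 0 - j1.476e+04 Ω
Step 3 — Parallel branch: L || C = 1/(1/L + 1/C) = 0 + j981.7 Ω.
Step 4 — Series with R1: Z_total = R1 + (L || C) = 4700 + j981.7 Ω = 4801∠11.8° Ω.
Step 5 — Source phasor: V = 108∠15.4° V = 104.1 + j28.68 V.
Step 6 — Ohm's law: I = V / Z_total = (104.1 + j28.68) / (4700 + j981.7) = 0.02245 + j0.001413 A.
Step 7 — Convert to polar: |I| = 0.02249 A, ∠I = 3.6°.

I = 0.02249∠3.6° A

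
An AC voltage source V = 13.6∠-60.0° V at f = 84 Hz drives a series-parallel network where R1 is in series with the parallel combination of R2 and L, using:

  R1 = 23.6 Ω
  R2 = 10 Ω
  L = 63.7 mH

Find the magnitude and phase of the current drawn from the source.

Step 1 — Angular frequency: ω = 2π·f = 2π·84 = 527.8 rad/s.
Step 2 — Component impedances:
  R1: Z = R = 23.6 Ω
  R2: Z = R = 10 Ω
  L: Z = jωL = j·527.8·0.0637 = 0 + j33.62 Ω
Step 3 — Parallel branch: R2 || L = 1/(1/R2 + 1/L) = 9.187 + j2.733 Ω.
Step 4 — Series with R1: Z_total = R1 + (R2 || L) = 32.79 + j2.733 Ω = 32.9∠4.8° Ω.
Step 5 — Source phasor: V = 13.6∠-60.0° V = 6.8 - j11.78 V.
Step 6 — Ohm's law: I = V / Z_total = (6.8 - j11.78) / (32.79 + j2.733) = 0.1762 - j0.3739 A.
Step 7 — Convert to polar: |I| = 0.4134 A, ∠I = -64.8°.

I = 0.4134∠-64.8° A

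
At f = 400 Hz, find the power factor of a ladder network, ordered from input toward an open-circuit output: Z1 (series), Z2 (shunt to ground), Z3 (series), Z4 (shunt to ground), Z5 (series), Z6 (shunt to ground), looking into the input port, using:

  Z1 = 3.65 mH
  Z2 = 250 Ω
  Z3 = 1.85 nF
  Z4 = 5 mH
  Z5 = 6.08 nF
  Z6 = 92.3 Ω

Step 1 — Angular frequency: ω = 2π·f = 2π·400 = 2513 rad/s.
Step 2 — Component impedances:
  Z1: Z = jωL = j·2513·0.00365 = 0 + j9.173 Ω
  Z2: Z = R = 250 Ω
  Z3: Z = 1/(jωC) = -j/(ω·C) = 0 - j2.151e+05 Ω
  Z4: Z = jωL = j·2513·0.005 = 0 + j12.57 Ω
  Z5: Z = 1/(jωC) = -j/(ω·C) = 0 - j6.544e+04 Ω
  Z6: Z = R = 92.3 Ω
Step 3 — Ladder network (open output): work backward from the far end, alternating series and parallel combinations. Z_in = 250 + j8.883 Ω = 250.2∠2.0° Ω.
Step 4 — Power factor: PF = cos(φ) = Re(Z)/|Z| = 250/250.16 = 0.9994.
Step 5 — Type: Im(Z) = 8.883 ⇒ lagging (phase φ = 2.0°).

PF = 0.9994 (lagging, φ = 2.0°)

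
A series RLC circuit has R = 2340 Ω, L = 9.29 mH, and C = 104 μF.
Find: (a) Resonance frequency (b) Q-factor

Step 1 — Resonance condition Im(Z)=0 gives ω₀ = 1/√(LC).
Step 2 — ω₀ = 1/√(0.00929·0.000104) = 1017 rad/s.
Step 3 — f₀ = ω₀/(2π) = 161.9 Hz.
Step 4 — Series Q: Q = ω₀L/R = 1017·0.00929/2340 = 0.004039.

(a) f₀ = 161.9 Hz  (b) Q = 0.004039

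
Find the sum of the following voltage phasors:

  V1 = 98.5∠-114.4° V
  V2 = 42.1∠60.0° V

Step 1 — Convert each phasor to rectangular form:
  V1 = 98.5·(cos(-114.4°) + j·sin(-114.4°)) = -40.69 - j89.7 V
  V2 = 42.1·(cos(60.0°) + j·sin(60.0°)) = 21.05 + j36.46 V
Step 2 — Sum components: V_total = -19.64 - j53.24 V.
Step 3 — Convert to polar: |V_total| = 56.75 V, ∠V_total = -110.2°.

V_total = 56.75∠-110.2° V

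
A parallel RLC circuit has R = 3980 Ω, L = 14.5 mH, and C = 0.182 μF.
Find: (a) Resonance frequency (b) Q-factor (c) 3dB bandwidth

Step 1 — Resonance: ω₀ = 1/√(LC) = 1/√(0.0145·1.82e-07) = 1.947e+04 rad/s.
Step 2 — f₀ = ω₀/(2π) = 3098 Hz.
Step 3 — Parallel Q: Q = R/(ω₀L) = 3980/(1.947e+04·0.0145) = 14.1.
Step 4 — Bandwidth: Δω = ω₀/Q = 1381 rad/s; BW = Δω/(2π) = 219.7 Hz.

(a) f₀ = 3098 Hz  (b) Q = 14.1  (c) BW = 219.7 Hz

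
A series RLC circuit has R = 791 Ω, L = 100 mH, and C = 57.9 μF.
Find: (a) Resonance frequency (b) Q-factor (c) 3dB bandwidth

Step 1 — Resonance condition Im(Z)=0 gives ω₀ = 1/√(LC).
Step 2 — ω₀ = 1/√(0.1·5.79e-05) = 415.6 rad/s.
Step 3 — f₀ = ω₀/(2π) = 66.14 Hz.
Step 4 — Series Q: Q = ω₀L/R = 415.6·0.1/791 = 0.05254.
Step 5 — 3dB bandwidth: Δω = ω₀/Q = 7910 rad/s; BW = Δω/(2π) = 1259 Hz.

(a) f₀ = 66.14 Hz  (b) Q = 0.05254  (c) BW = 1259 Hz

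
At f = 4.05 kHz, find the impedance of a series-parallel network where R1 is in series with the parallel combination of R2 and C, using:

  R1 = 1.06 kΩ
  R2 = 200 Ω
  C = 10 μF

Step 1 — Angular frequency: ω = 2π·f = 2π·4050 = 2.545e+04 rad/s.
Step 2 — Component impedances:
  R1: Z = R = 1060 Ω
  R2: Z = R = 200 Ω
  C: Z = 1/(jωC) = -j/(ω·C) = 0 - j3.93 Ω
Step 3 — Parallel branch: R2 || C = 1/(1/R2 + 1/C) = 0.07718 - j3.928 Ω.
Step 4 — Series with R1: Z_total = R1 + (R2 || C) = 1060 - j3.928 Ω = 1060∠-0.2° Ω.

Z = 1060 - j3.928 Ω = 1060∠-0.2° Ω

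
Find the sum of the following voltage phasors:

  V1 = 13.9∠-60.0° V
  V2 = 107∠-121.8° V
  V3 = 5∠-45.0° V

Step 1 — Convert each phasor to rectangular form:
  V1 = 13.9·(cos(-60.0°) + j·sin(-60.0°)) = 6.95 - j12.04 V
  V2 = 107·(cos(-121.8°) + j·sin(-121.8°)) = -56.38 - j90.94 V
  V3 = 5·(cos(-45.0°) + j·sin(-45.0°)) = 3.536 - j3.536 V
Step 2 — Sum components: V_total = -45.9 - j106.5 V.
Step 3 — Convert to polar: |V_total| = 116 V, ∠V_total = -113.3°.

V_total = 116∠-113.3° V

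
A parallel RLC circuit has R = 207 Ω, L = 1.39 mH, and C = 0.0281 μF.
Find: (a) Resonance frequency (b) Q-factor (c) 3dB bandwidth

Step 1 — Resonance: ω₀ = 1/√(LC) = 1/√(0.00139·2.81e-08) = 1.6e+05 rad/s.
Step 2 — f₀ = ω₀/(2π) = 2.547e+04 Hz.
Step 3 — Parallel Q: Q = R/(ω₀L) = 207/(1.6e+05·0.00139) = 0.9307.
Step 4 — Bandwidth: Δω = ω₀/Q = 1.719e+05 rad/s; BW = Δω/(2π) = 2.736e+04 Hz.

(a) f₀ = 2.547e+04 Hz  (b) Q = 0.9307  (c) BW = 2.736e+04 Hz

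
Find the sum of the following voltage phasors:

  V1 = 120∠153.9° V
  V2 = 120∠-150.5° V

Step 1 — Convert each phasor to rectangular form:
  V1 = 120·(cos(153.9°) + j·sin(153.9°)) = -107.8 + j52.79 V
  V2 = 120·(cos(-150.5°) + j·sin(-150.5°)) = -104.4 - j59.09 V
Step 2 — Sum components: V_total = -212.2 - j6.298 V.
Step 3 — Convert to polar: |V_total| = 212.3 V, ∠V_total = -178.3°.

V_total = 212.3∠-178.3° V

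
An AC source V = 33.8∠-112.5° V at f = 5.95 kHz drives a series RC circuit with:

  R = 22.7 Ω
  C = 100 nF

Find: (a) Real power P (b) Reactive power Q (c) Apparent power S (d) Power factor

Step 1 — Angular frequency: ω = 2π·f = 2π·5950 = 3.738e+04 rad/s.
Step 2 — Component impedances:
  R: Z = R = 22.7 Ω
  C: Z = 1/(jωC) = -j/(ω·C) = 0 - j267.5 Ω
Step 3 — Series combination: Z_total = R + C = 22.7 - j267.5 Ω = 268.4∠-85.1° Ω.
Step 4 — Source phasor: V = 33.8∠-112.5° V = -12.93 - j31.23 V.
Step 5 — Current: I = V / Z = 0.1118 - j0.05785 A = 0.1259∠-27.4° A.
Step 6 — Complex power: S = V·I* = 0.3599 - j4.24 VA.
Step 7 — Real power: P = Re(S) = 0.3599 W.
Step 8 — Reactive power: Q = Im(S) = -4.24 VAR.
Step 9 — Apparent power: |S| = 4.256 VA.
Step 10 — Power factor: PF = P/|S| = 0.08456 (leading).

(a) P = 0.3599 W  (b) Q = -4.24 VAR  (c) S = 4.256 VA  (d) PF = 0.08456 (leading)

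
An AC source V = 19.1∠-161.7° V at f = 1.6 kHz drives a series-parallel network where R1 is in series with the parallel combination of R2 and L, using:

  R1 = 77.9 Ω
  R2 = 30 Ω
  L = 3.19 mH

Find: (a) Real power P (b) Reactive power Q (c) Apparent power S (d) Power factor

Step 1 — Angular frequency: ω = 2π·f = 2π·1600 = 1.005e+04 rad/s.
Step 2 — Component impedances:
  R1: Z = R = 77.9 Ω
  R2: Z = R = 30 Ω
  L: Z = jωL = j·1.005e+04·0.00319 = 0 + j32.07 Ω
Step 3 — Parallel branch: R2 || L = 1/(1/R2 + 1/L) = 16 + j14.97 Ω.
Step 4 — Series with R1: Z_total = R1 + (R2 || L) = 93.9 + j14.97 Ω = 95.08∠9.1° Ω.
Step 5 — Source phasor: V = 19.1∠-161.7° V = -18.13 - j5.997 V.
Step 6 — Current: I = V / Z = -0.1983 - j0.03227 A = 0.2009∠-170.8° A.
Step 7 — Complex power: S = V·I* = 3.789 + j0.6039 VA.
Step 8 — Real power: P = Re(S) = 3.789 W.
Step 9 — Reactive power: Q = Im(S) = 0.6039 VAR.
Step 10 — Apparent power: |S| = 3.837 VA.
Step 11 — Power factor: PF = P/|S| = 0.9875 (lagging).

(a) P = 3.789 W  (b) Q = 0.6039 VAR  (c) S = 3.837 VA  (d) PF = 0.9875 (lagging)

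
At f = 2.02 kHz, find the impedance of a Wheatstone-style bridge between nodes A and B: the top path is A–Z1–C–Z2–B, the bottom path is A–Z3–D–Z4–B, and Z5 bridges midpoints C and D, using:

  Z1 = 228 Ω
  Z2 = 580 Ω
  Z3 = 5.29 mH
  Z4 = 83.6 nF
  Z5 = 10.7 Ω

Step 1 — Angular frequency: ω = 2π·f = 2π·2020 = 1.269e+04 rad/s.
Step 2 — Component impedances:
  Z1: Z = R = 228 Ω
  Z2: Z = R = 580 Ω
  Z3: Z = jωL = j·1.269e+04·0.00529 = 0 + j67.14 Ω
  Z4: Z = 1/(jωC) = -j/(ω·C) = 0 - j942.5 Ω
  Z5: Z = R = 10.7 Ω
Step 3 — Bridge requires nodal analysis (the Z5 bridge couples midpoints C and D, so the two paths cannot be reduced to a simple series/parallel combination). Setting node B to ground and injecting 1 A at node A, the 3-node admittance system at A, C, D solves to V_A = Z_AB = 437.9 - j206.6 Ω = 484.2∠-25.3° Ω.

Z = 437.9 - j206.6 Ω = 484.2∠-25.3° Ω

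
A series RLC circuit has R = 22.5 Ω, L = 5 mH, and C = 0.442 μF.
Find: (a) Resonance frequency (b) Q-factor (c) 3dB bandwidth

Step 1 — Resonance: ω₀ = 1/√(LC) = 1/√(0.005·4.42e-07) = 2.127e+04 rad/s.
Step 2 — f₀ = ω₀/(2π) = 3386 Hz.
Step 3 — Series Q: Q = ω₀L/R = 2.127e+04·0.005/22.5 = 4.727.
Step 4 — Bandwidth: Δω = ω₀/Q = 4500 rad/s; BW = Δω/(2π) = 716.2 Hz.

(a) f₀ = 3386 Hz  (b) Q = 4.727  (c) BW = 716.2 Hz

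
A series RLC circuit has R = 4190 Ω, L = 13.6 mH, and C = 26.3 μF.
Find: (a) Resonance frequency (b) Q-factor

Step 1 — Resonance condition Im(Z)=0 gives ω₀ = 1/√(LC).
Step 2 — ω₀ = 1/√(0.0136·2.63e-05) = 1672 rad/s.
Step 3 — f₀ = ω₀/(2π) = 266.1 Hz.
Step 4 — Series Q: Q = ω₀L/R = 1672·0.0136/4190 = 0.005427.

(a) f₀ = 266.1 Hz  (b) Q = 0.005427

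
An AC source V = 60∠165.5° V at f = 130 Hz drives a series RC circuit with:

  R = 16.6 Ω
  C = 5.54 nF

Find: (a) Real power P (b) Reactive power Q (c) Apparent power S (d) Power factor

Step 1 — Angular frequency: ω = 2π·f = 2π·130 = 816.8 rad/s.
Step 2 — Component impedances:
  R: Z = R = 16.6 Ω
  C: Z = 1/(jωC) = -j/(ω·C) = 0 - j2.21e+05 Ω
Step 3 — Series combination: Z_total = R + C = 16.6 - j2.21e+05 Ω = 2.21e+05∠-90.0° Ω.
Step 4 — Source phasor: V = 60∠165.5° V = -58.09 + j15.02 V.
Step 5 — Current: I = V / Z = -6.8e-05 - j0.0002629 A = 0.0002715∠-104.5° A.
Step 6 — Complex power: S = V·I* = 1.224e-06 - j0.01629 VA.
Step 7 — Real power: P = Re(S) = 1.224e-06 W.
Step 8 — Reactive power: Q = Im(S) = -0.01629 VAR.
Step 9 — Apparent power: |S| = 0.01629 VA.
Step 10 — Power factor: PF = P/|S| = 7.512e-05 (leading).

(a) P = 1.224e-06 W  (b) Q = -0.01629 VAR  (c) S = 0.01629 VA  (d) PF = 7.512e-05 (leading)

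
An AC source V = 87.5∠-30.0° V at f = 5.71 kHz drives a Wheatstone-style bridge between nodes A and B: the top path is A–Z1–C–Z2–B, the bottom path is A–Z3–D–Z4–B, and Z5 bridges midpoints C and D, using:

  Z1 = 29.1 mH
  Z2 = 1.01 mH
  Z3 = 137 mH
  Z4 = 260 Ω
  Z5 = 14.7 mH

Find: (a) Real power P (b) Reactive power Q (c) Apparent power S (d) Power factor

Step 1 — Angular frequency: ω = 2π·f = 2π·5710 = 3.588e+04 rad/s.
Step 2 — Component impedances:
  Z1: Z = jωL = j·3.588e+04·0.0291 = 0 + j1044 Ω
  Z2: Z = jωL = j·3.588e+04·0.00101 = 0 + j36.24 Ω
  Z3: Z = jωL = j·3.588e+04·0.137 = 0 + j4915 Ω
  Z4: Z = R = 260 Ω
  Z5: Z = jωL = j·3.588e+04·0.0147 = 0 + j527.4 Ω
Step 3 — Bridge requires nodal analysis (the Z5 bridge couples midpoints C and D, so the two paths cannot be reduced to a simple series/parallel combination). Setting node B to ground and injecting 1 A at node A, the 3-node admittance system at A, C, D solves to V_A = Z_AB = 11.26 + j889.7 Ω = 889.7∠89.3° Ω.
Step 4 — Source phasor: V = 87.5∠-30.0° V = 75.78 - j43.75 V.
Step 5 — Current: I = V / Z = -0.04809 - j0.08578 A = 0.09834∠-119.3° A.
Step 6 — Complex power: S = V·I* = 0.1089 + j8.604 VA.
Step 7 — Real power: P = Re(S) = 0.1089 W.
Step 8 — Reactive power: Q = Im(S) = 8.604 VAR.
Step 9 — Apparent power: |S| = 8.605 VA.
Step 10 — Power factor: PF = P/|S| = 0.01265 (lagging).

(a) P = 0.1089 W  (b) Q = 8.604 VAR  (c) S = 8.605 VA  (d) PF = 0.01265 (lagging)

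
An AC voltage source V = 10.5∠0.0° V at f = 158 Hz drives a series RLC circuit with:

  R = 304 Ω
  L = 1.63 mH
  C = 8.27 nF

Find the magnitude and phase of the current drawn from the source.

Step 1 — Angular frequency: ω = 2π·f = 2π·158 = 992.7 rad/s.
Step 2 — Component impedances:
  R: Z = R = 304 Ω
  L: Z = jωL = j·992.7·0.00163 = 0 + j1.618 Ω
  C: Z = 1/(jωC) = -j/(ω·C) = 0 - j1.218e+05 Ω
Step 3 — Series combination: Z_total = R + L + C = 304 - j1.218e+05 Ω = 1.218e+05∠-89.9° Ω.
Step 4 — Source phasor: V = 10.5∠0.0° V = 10.5 V.
Step 5 — Ohm's law: I = V / Z_total = (10.5) / (304 - j1.218e+05) = 2.152e-07 + j8.621e-05 A.
Step 6 — Convert to polar: |I| = 8.621e-05 A, ∠I = 89.9°.

I = 8.621e-05∠89.9° A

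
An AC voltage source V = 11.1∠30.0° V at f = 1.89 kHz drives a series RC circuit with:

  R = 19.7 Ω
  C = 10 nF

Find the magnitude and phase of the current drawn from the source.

Step 1 — Angular frequency: ω = 2π·f = 2π·1890 = 1.188e+04 rad/s.
Step 2 — Component impedances:
  R: Z = R = 19.7 Ω
  C: Z = 1/(jωC) = -j/(ω·C) = 0 - j8421 Ω
Step 3 — Series combination: Z_total = R + C = 19.7 - j8421 Ω = 8421∠-89.9° Ω.
Step 4 — Source phasor: V = 11.1∠30.0° V = 9.613 + j5.55 V.
Step 5 — Ohm's law: I = V / Z_total = (9.613 + j5.55) / (19.7 - j8421) = -0.0006564 + j0.001143 A.
Step 6 — Convert to polar: |I| = 0.001318 A, ∠I = 119.9°.

I = 0.001318∠119.9° A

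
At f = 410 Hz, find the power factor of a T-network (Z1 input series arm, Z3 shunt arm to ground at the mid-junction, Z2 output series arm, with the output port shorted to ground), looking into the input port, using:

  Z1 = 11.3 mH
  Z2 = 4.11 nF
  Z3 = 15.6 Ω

Step 1 — Angular frequency: ω = 2π·f = 2π·410 = 2576 rad/s.
Step 2 — Component impedances:
  Z1: Z = jωL = j·2576·0.0113 = 0 + j29.11 Ω
  Z2: Z = 1/(jωC) = -j/(ω·C) = 0 - j9.445e+04 Ω
  Z3: Z = R = 15.6 Ω
Step 3 — With the output port shorted to ground, the output series arm Z2 runs from the junction to ground; the shunt arm Z3 also runs from the junction to ground. They appear in parallel: Z3 || Z2 = 15.6 - j0.002577 Ω.
Step 4 — Series with input arm Z1: Z_in = Z1 + (Z3 || Z2) = 15.6 + j29.11 Ω = 33.02∠61.8° Ω.
Step 5 — Power factor: PF = cos(φ) = Re(Z)/|Z| = 15.6/33.02 = 0.4724.
Step 6 — Type: Im(Z) = 29.11 ⇒ lagging (phase φ = 61.8°).

PF = 0.4724 (lagging, φ = 61.8°)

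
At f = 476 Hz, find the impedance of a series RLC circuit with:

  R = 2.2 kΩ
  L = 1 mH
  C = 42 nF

Step 1 — Angular frequency: ω = 2π·f = 2π·476 = 2991 rad/s.
Step 2 — Component impedances:
  R: Z = R = 2200 Ω
  L: Z = jωL = j·2991·0.001 = 0 + j2.991 Ω
  C: Z = 1/(jωC) = -j/(ω·C) = 0 - j7961 Ω
Step 3 — Series combination: Z_total = R + L + C = 2200 - j7958 Ω = 8256∠-74.5° Ω.

Z = 2200 - j7958 Ω = 8256∠-74.5° Ω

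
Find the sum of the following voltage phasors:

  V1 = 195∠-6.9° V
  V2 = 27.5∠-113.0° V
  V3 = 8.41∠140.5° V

Step 1 — Convert each phasor to rectangular form:
  V1 = 195·(cos(-6.9°) + j·sin(-6.9°)) = 193.6 - j23.43 V
  V2 = 27.5·(cos(-113.0°) + j·sin(-113.0°)) = -10.75 - j25.31 V
  V3 = 8.41·(cos(140.5°) + j·sin(140.5°)) = -6.489 + j5.349 V
Step 2 — Sum components: V_total = 176.4 - j43.39 V.
Step 3 — Convert to polar: |V_total| = 181.6 V, ∠V_total = -13.8°.

V_total = 181.6∠-13.8° V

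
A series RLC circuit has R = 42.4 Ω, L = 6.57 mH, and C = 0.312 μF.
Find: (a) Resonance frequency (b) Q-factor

Step 1 — Resonance condition Im(Z)=0 gives ω₀ = 1/√(LC).
Step 2 — ω₀ = 1/√(0.00657·3.12e-07) = 2.209e+04 rad/s.
Step 3 — f₀ = ω₀/(2π) = 3515 Hz.
Step 4 — Series Q: Q = ω₀L/R = 2.209e+04·0.00657/42.4 = 3.422.

(a) f₀ = 3515 Hz  (b) Q = 3.422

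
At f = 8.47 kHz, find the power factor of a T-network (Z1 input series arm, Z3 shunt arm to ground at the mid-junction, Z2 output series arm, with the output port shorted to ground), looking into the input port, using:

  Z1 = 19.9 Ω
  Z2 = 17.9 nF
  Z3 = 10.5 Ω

Step 1 — Angular frequency: ω = 2π·f = 2π·8470 = 5.322e+04 rad/s.
Step 2 — Component impedances:
  Z1: Z = R = 19.9 Ω
  Z2: Z = 1/(jωC) = -j/(ω·C) = 0 - j1050 Ω
  Z3: Z = R = 10.5 Ω
Step 3 — With the output port shorted to ground, the output series arm Z2 runs from the junction to ground; the shunt arm Z3 also runs from the junction to ground. They appear in parallel: Z3 || Z2 = 10.5 - j0.105 Ω.
Step 4 — Series with input arm Z1: Z_in = Z1 + (Z3 || Z2) = 30.4 - j0.105 Ω = 30.4∠-0.2° Ω.
Step 5 — Power factor: PF = cos(φ) = Re(Z)/|Z| = 30.4/30.4 = 1.
Step 6 — Type: Im(Z) = -0.105 ⇒ leading (phase φ = -0.2°).

PF = 1 (leading, φ = -0.2°)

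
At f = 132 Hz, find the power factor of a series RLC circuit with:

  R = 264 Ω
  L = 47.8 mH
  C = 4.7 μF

Step 1 — Angular frequency: ω = 2π·f = 2π·132 = 829.4 rad/s.
Step 2 — Component impedances:
  R: Z = R = 264 Ω
  L: Z = jωL = j·829.4·0.0478 = 0 + j39.64 Ω
  C: Z = 1/(jωC) = -j/(ω·C) = 0 - j256.5 Ω
Step 3 — Series combination: Z_total = R + L + C = 264 - j216.9 Ω = 341.7∠-39.4° Ω.
Step 4 — Power factor: PF = cos(φ) = Re(Z)/|Z| = 264/341.67 = 0.7727.
Step 5 — Type: Im(Z) = -216.9 ⇒ leading (phase φ = -39.4°).

PF = 0.7727 (leading, φ = -39.4°)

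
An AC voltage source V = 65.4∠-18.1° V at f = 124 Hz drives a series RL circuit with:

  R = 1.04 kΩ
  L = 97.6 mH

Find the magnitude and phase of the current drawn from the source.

Step 1 — Angular frequency: ω = 2π·f = 2π·124 = 779.1 rad/s.
Step 2 — Component impedances:
  R: Z = R = 1040 Ω
  L: Z = jωL = j·779.1·0.0976 = 0 + j76.04 Ω
Step 3 — Series combination: Z_total = R + L = 1040 + j76.04 Ω = 1043∠4.2° Ω.
Step 4 — Source phasor: V = 65.4∠-18.1° V = 62.16 - j20.32 V.
Step 5 — Ohm's law: I = V / Z_total = (62.16 - j20.32) / (1040 + j76.04) = 0.05803 - j0.02378 A.
Step 6 — Convert to polar: |I| = 0.06272 A, ∠I = -22.3°.

I = 0.06272∠-22.3° A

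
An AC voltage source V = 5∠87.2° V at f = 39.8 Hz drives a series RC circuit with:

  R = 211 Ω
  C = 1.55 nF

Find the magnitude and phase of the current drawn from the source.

Step 1 — Angular frequency: ω = 2π·f = 2π·39.8 = 250.1 rad/s.
Step 2 — Component impedances:
  R: Z = R = 211 Ω
  C: Z = 1/(jωC) = -j/(ω·C) = 0 - j2.58e+06 Ω
Step 3 — Series combination: Z_total = R + C = 211 - j2.58e+06 Ω = 2.58e+06∠-90.0° Ω.
Step 4 — Source phasor: V = 5∠87.2° V = 0.2442 + j4.994 V.
Step 5 — Ohm's law: I = V / Z_total = (0.2442 + j4.994) / (211 - j2.58e+06) = -1.936e-06 + j9.483e-08 A.
Step 6 — Convert to polar: |I| = 1.938e-06 A, ∠I = 177.2°.

I = 1.938e-06∠177.2° A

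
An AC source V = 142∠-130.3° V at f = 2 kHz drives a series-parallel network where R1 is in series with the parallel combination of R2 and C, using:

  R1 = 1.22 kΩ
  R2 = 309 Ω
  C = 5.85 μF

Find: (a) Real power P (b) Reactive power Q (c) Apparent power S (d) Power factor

Step 1 — Angular frequency: ω = 2π·f = 2π·2000 = 1.257e+04 rad/s.
Step 2 — Component impedances:
  R1: Z = R = 1220 Ω
  R2: Z = R = 309 Ω
  C: Z = 1/(jωC) = -j/(ω·C) = 0 - j13.6 Ω
Step 3 — Parallel branch: R2 || C = 1/(1/R2 + 1/C) = 0.5977 - j13.58 Ω.
Step 4 — Series with R1: Z_total = R1 + (R2 || C) = 1221 - j13.58 Ω = 1221∠-0.6° Ω.
Step 5 — Source phasor: V = 142∠-130.3° V = -91.84 - j108.3 V.
Step 6 — Current: I = V / Z = -0.07425 - j0.08955 A = 0.1163∠-129.7° A.
Step 7 — Complex power: S = V·I* = 16.52 - j0.1837 VA.
Step 8 — Real power: P = Re(S) = 16.52 W.
Step 9 — Reactive power: Q = Im(S) = -0.1837 VAR.
Step 10 — Apparent power: |S| = 16.52 VA.
Step 11 — Power factor: PF = P/|S| = 0.9999 (leading).

(a) P = 16.52 W  (b) Q = -0.1837 VAR  (c) S = 16.52 VA  (d) PF = 0.9999 (leading)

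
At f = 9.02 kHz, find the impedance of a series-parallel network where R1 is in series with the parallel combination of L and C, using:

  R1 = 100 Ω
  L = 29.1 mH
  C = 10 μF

Step 1 — Angular frequency: ω = 2π·f = 2π·9020 = 5.667e+04 rad/s.
Step 2 — Component impedances:
  R1: Z = R = 100 Ω
  L: Z = jωL = j·5.667e+04·0.0291 = 0 + j1649 Ω
  C: Z = 1/(jωC) = -j/(ω·C) = 0 - j1.764 Ω
Step 3 — Parallel branch: L || C = 1/(1/L + 1/C) = 0 - j1.766 Ω.
Step 4 — Series with R1: Z_total = R1 + (L || C) = 100 - j1.766 Ω = 100∠-1.0° Ω.

Z = 100 - j1.766 Ω = 100∠-1.0° Ω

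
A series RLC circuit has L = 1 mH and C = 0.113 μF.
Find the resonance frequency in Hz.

Step 1 — Resonance condition Im(Z)=0 gives ω₀ = 1/√(LC).
Step 2 — ω₀ = 1/√(0.001·1.13e-07) = 9.407e+04 rad/s.
Step 3 — f₀ = ω₀/(2π) = 1.497e+04 Hz.

f₀ = 1.497e+04 Hz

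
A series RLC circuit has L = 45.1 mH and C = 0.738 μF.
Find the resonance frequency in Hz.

Step 1 — Resonance condition Im(Z)=0 gives ω₀ = 1/√(LC).
Step 2 — ω₀ = 1/√(0.0451·7.38e-07) = 5481 rad/s.
Step 3 — f₀ = ω₀/(2π) = 872.4 Hz.

f₀ = 872.4 Hz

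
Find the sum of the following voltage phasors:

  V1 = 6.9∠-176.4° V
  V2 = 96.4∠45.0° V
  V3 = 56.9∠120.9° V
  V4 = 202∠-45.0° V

Step 1 — Convert each phasor to rectangular form:
  V1 = 6.9·(cos(-176.4°) + j·sin(-176.4°)) = -6.886 - j0.4333 V
  V2 = 96.4·(cos(45.0°) + j·sin(45.0°)) = 68.17 + j68.17 V
  V3 = 56.9·(cos(120.9°) + j·sin(120.9°)) = -29.22 + j48.82 V
  V4 = 202·(cos(-45.0°) + j·sin(-45.0°)) = 142.8 - j142.8 V
Step 2 — Sum components: V_total = 174.9 - j26.28 V.
Step 3 — Convert to polar: |V_total| = 176.9 V, ∠V_total = -8.5°.

V_total = 176.9∠-8.5° V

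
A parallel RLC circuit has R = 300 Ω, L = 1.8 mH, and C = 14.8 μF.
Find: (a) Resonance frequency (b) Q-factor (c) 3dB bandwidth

Step 1 — Resonance: ω₀ = 1/√(LC) = 1/√(0.0018·1.48e-05) = 6127 rad/s.
Step 2 — f₀ = ω₀/(2π) = 975.1 Hz.
Step 3 — Parallel Q: Q = R/(ω₀L) = 300/(6127·0.0018) = 27.2.
Step 4 — Bandwidth: Δω = ω₀/Q = 225.2 rad/s; BW = Δω/(2π) = 35.85 Hz.

(a) f₀ = 975.1 Hz  (b) Q = 27.2  (c) BW = 35.85 Hz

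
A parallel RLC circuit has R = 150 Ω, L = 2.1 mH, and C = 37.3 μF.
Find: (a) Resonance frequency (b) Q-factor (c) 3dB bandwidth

Step 1 — Resonance: ω₀ = 1/√(LC) = 1/√(0.0021·3.73e-05) = 3573 rad/s.
Step 2 — f₀ = ω₀/(2π) = 568.7 Hz.
Step 3 — Parallel Q: Q = R/(ω₀L) = 150/(3573·0.0021) = 19.99.
Step 4 — Bandwidth: Δω = ω₀/Q = 178.7 rad/s; BW = Δω/(2π) = 28.45 Hz.

(a) f₀ = 568.7 Hz  (b) Q = 19.99  (c) BW = 28.45 Hz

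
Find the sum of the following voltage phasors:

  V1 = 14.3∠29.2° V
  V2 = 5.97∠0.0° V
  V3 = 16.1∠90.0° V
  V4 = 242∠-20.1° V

Step 1 — Convert each phasor to rectangular form:
  V1 = 14.3·(cos(29.2°) + j·sin(29.2°)) = 12.48 + j6.976 V
  V2 = 5.97·(cos(0.0°) + j·sin(0.0°)) = 5.97 V
  V3 = 16.1·(cos(90.0°) + j·sin(90.0°)) = 0 + j16.1 V
  V4 = 242·(cos(-20.1°) + j·sin(-20.1°)) = 227.3 - j83.17 V
Step 2 — Sum components: V_total = 245.7 - j60.09 V.
Step 3 — Convert to polar: |V_total| = 253 V, ∠V_total = -13.7°.

V_total = 253∠-13.7° V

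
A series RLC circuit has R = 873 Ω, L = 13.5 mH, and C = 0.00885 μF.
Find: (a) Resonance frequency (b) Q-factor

Step 1 — Resonance condition Im(Z)=0 gives ω₀ = 1/√(LC).
Step 2 — ω₀ = 1/√(0.0135·8.85e-09) = 9.149e+04 rad/s.
Step 3 — f₀ = ω₀/(2π) = 1.456e+04 Hz.
Step 4 — Series Q: Q = ω₀L/R = 9.149e+04·0.0135/873 = 1.415.

(a) f₀ = 1.456e+04 Hz  (b) Q = 1.415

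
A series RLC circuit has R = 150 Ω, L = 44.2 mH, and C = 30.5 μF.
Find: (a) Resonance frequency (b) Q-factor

Step 1 — Resonance condition Im(Z)=0 gives ω₀ = 1/√(LC).
Step 2 — ω₀ = 1/√(0.0442·3.05e-05) = 861.3 rad/s.
Step 3 — f₀ = ω₀/(2π) = 137.1 Hz.
Step 4 — Series Q: Q = ω₀L/R = 861.3·0.0442/150 = 0.2538.

(a) f₀ = 137.1 Hz  (b) Q = 0.2538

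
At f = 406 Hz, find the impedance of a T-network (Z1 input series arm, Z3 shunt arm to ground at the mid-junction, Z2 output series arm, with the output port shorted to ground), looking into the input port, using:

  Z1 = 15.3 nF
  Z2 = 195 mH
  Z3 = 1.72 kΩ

Step 1 — Angular frequency: ω = 2π·f = 2π·406 = 2551 rad/s.
Step 2 — Component impedances:
  Z1: Z = 1/(jωC) = -j/(ω·C) = 0 - j2.562e+04 Ω
  Z2: Z = jωL = j·2551·0.195 = 0 + j497.4 Ω
  Z3: Z = R = 1720 Ω
Step 3 — With the output port shorted to ground, the output series arm Z2 runs from the junction to ground; the shunt arm Z3 also runs from the junction to ground. They appear in parallel: Z3 || Z2 = 132.8 + j459 Ω.
Step 4 — Series with input arm Z1: Z_in = Z1 + (Z3 || Z2) = 132.8 - j2.516e+04 Ω = 2.516e+04∠-89.7° Ω.

Z = 132.8 - j2.516e+04 Ω = 2.516e+04∠-89.7° Ω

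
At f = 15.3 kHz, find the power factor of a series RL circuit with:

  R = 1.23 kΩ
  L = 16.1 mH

Step 1 — Angular frequency: ω = 2π·f = 2π·1.53e+04 = 9.613e+04 rad/s.
Step 2 — Component impedances:
  R: Z = R = 1230 Ω
  L: Z = jωL = j·9.613e+04·0.0161 = 0 + j1548 Ω
Step 3 — Series combination: Z_total = R + L = 1230 + j1548 Ω = 1977∠51.5° Ω.
Step 4 — Power factor: PF = cos(φ) = Re(Z)/|Z| = 1230/1977 = 0.6222.
Step 5 — Type: Im(Z) = 1548 ⇒ lagging (phase φ = 51.5°).

PF = 0.6222 (lagging, φ = 51.5°)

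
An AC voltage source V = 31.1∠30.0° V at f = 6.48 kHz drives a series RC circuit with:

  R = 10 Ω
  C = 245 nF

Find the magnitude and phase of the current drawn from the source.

Step 1 — Angular frequency: ω = 2π·f = 2π·6480 = 4.072e+04 rad/s.
Step 2 — Component impedances:
  R: Z = R = 10 Ω
  C: Z = 1/(jωC) = -j/(ω·C) = 0 - j100.2 Ω
Step 3 — Series combination: Z_total = R + C = 10 - j100.2 Ω = 100.7∠-84.3° Ω.
Step 4 — Source phasor: V = 31.1∠30.0° V = 26.93 + j15.55 V.
Step 5 — Ohm's law: I = V / Z_total = (26.93 + j15.55) / (10 - j100.2) = -0.1271 + j0.2813 A.
Step 6 — Convert to polar: |I| = 0.3087 A, ∠I = 114.3°.

I = 0.3087∠114.3° A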